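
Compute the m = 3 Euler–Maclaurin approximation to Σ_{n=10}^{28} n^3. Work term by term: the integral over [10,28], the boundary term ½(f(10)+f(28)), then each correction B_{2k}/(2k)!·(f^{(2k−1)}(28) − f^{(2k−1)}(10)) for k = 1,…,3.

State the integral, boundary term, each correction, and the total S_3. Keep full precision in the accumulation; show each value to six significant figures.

S_3 ≈ 162811

∫_10^28 x^3 dx evaluates to 151164.
½[f(10) + f(28)] = ½[1000.00 + 21952.0] = 11476.0.
Running total after boundary: 162640.
k=1: B_{2}/(2)! × [f^{(1)}(28) − f^{(1)}(10)] = 1/12 × (2352.00 − 300.000) = 171.000.
Partial sum through k=1: 162811.
k=2: B_{4}/(4)! × [f^{(3)}(28) − f^{(3)}(10)] = −1/720 × (6.00000 − 6.00000) = 0.00000.
Partial sum through k=2: 162811.
k=3: B_{6}/(6)! × [f^{(5)}(28) − f^{(5)}(10)] = 1/30240 × (0.00000 − 0.00000) = 0.00000.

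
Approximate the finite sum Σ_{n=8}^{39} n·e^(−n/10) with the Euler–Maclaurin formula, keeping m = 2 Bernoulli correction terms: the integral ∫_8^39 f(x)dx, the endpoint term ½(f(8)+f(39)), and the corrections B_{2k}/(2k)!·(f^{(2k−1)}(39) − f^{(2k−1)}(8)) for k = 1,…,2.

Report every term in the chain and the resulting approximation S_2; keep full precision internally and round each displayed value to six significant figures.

S_2 ≈ 73.1403

∫_8^39 x·e^(−x/10) dx evaluates to 70.9607.
Boundary: ½(f(8) + f(39)) = ½(3.59463 + 0.789435) = 2.19203.
Running total after boundary: 73.1527.
Order-1 term: 1/12 · (-0.0587015 − 0.0898658) = -0.0123806.
Partial sum through k=1: 73.1403.
Order-2 term: −1/720 · (-0.000182177 − 0.00988524) = 1.39825e-05.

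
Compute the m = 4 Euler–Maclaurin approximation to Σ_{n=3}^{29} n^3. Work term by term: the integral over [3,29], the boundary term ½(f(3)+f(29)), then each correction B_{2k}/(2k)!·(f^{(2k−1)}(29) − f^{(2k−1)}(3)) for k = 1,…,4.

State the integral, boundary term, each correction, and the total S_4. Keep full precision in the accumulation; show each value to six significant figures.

The integral term ∫_3^29 x^3 dx = 176800.
½[f(3) + f(29)] = ½[27.0000 + 24389.0] = 12208.0.
Running total after boundary: 189008.
Correction k=1: B_{2}/2! · (f^{(1)}(29) − f^{(1)}(3)) = 1/12 · (2523.00 − 27.0000) = 208.000.
Running total after k=1: 189216.
Correction k=2: B_{4}/4! · (f^{(3)}(29) − f^{(3)}(3)) = −1/720 · (6.00000 − 6.00000) = 0.00000.
Running total after k=2: 189216.
Correction k=3: B_{6}/6! · (f^{(5)}(29) − f^{(5)}(3)) = 1/30240 · (0.00000 − 0.00000) = 0.00000.
Running total after k=3: 189216.
Correction k=4: B_{8}/8! · (f^{(7)}(29) − f^{(7)}(3)) = −1/1209600 · (0.00000 − 0.00000) = 0.00000.

S_4 ≈ 189216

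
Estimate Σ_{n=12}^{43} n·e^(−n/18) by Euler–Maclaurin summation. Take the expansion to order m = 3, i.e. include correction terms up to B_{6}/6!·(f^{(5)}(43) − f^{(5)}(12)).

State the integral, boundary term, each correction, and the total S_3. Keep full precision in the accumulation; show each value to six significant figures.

Integral: ∫_12^43 x·e^(−x/18) dx = 176.524.
Endpoint term: (f(12) + f(43))/2 = (6.16101 + 3.94446)/2 = 5.05273.
Running total after boundary: 181.577.
Order-1 term: 1/12 · (-0.127405 − 0.171139) = -0.0248787.
After k=1: 181.552.
Order-2 term: −1/720 · (0.000173019 − 0.00369745) = 4.89504e-06.
After k=2: 181.552.
Order-3 term: 1/30240 · (2.28168e-06 − 2.11935e-05) = -6.25391e-10.

S_3 ≈ 181.552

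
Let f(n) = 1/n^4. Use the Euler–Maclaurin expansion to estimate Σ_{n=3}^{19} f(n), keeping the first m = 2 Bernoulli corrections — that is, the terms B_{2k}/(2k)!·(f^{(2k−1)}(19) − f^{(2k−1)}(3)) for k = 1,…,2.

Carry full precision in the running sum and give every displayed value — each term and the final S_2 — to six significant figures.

S_2 ≈ 0.0197692

Integral: ∫_3^19 1/x^4 dx = 0.0122971.
Endpoint term: (f(3) + f(19))/2 = (0.0123457 + 7.67336e-06)/2 = 0.00617668.
Running total after boundary: 0.0184738.
k=1: B_{2}/(2)! × [f^{(1)}(19) − f^{(1)}(3)] = 1/12 × (-1.61544e-06 − (-0.0164609)) = 0.00137161.
Partial sum through k=1: 0.0198454.
k=2: B_{4}/(4)! × [f^{(3)}(19) − f^{(3)}(3)] = −1/720 × (-1.34247e-07 − (-0.0548697)) = -7.62077e-05.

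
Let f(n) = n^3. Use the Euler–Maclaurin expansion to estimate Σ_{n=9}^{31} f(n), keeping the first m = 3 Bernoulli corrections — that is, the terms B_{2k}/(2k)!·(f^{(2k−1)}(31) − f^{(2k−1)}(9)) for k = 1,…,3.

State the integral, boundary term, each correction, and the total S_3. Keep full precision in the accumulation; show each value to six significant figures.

Integral: ∫_9^31 x^3 dx = 229240.
½[f(9) + f(31)] = ½[729.000 + 29791.0] = 15260.0.
Running total after boundary: 244500.
k=1: B_{2}/(2)! × [f^{(1)}(31) − f^{(1)}(9)] = 1/12 × (2883.00 − 243.000) = 220.000.
After k=1: 244720.
k=2: B_{4}/(4)! × [f^{(3)}(31) − f^{(3)}(9)] = −1/720 × (6.00000 − 6.00000) = 0.00000.
After k=2: 244720.
k=3: B_{6}/(6)! × [f^{(5)}(31) − f^{(5)}(9)] = 1/30240 × (0.00000 − 0.00000) = 0.00000.

S_3 ≈ 244720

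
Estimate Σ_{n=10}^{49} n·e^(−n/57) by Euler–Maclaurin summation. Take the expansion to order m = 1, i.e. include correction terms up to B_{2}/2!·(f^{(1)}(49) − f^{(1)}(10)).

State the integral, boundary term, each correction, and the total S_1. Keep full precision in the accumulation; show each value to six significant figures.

The integral term ∫_10^49 x·e^(−x/57) dx = 646.838.
Endpoint term: (f(10) + f(49))/2 = (8.39089 + 20.7422)/2 = 14.5666.
Running total after boundary: 661.405.
Correction k=1: B_{2}/2! · (f^{(1)}(49) − f^{(1)}(10)) = 1/12 · (0.0594120 − 0.691880) = -0.0527057.

S_1 ≈ 661.352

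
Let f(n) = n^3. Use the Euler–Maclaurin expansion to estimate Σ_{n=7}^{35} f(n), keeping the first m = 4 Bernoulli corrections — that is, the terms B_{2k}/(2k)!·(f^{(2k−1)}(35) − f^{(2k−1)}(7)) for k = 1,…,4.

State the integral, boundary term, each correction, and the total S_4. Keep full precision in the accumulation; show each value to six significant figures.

S_4 ≈ 396459

Integral: ∫_7^35 x^3 dx = 374556.
Endpoint term: (f(7) + f(35))/2 = (343.000 + 42875.0)/2 = 21609.0.
Running total after boundary: 396165.
k=1: B_{2}/(2)! × [f^{(1)}(35) − f^{(1)}(7)] = 1/12 × (3675.00 − 147.000) = 294.000.
Partial sum through k=1: 396459.
k=2: B_{4}/(4)! × [f^{(3)}(35) − f^{(3)}(7)] = −1/720 × (6.00000 − 6.00000) = 0.00000.
Partial sum through k=2: 396459.
k=3: B_{6}/(6)! × [f^{(5)}(35) − f^{(5)}(7)] = 1/30240 × (0.00000 − 0.00000) = 0.00000.
Partial sum through k=3: 396459.
k=4: B_{8}/(8)! × [f^{(7)}(35) − f^{(7)}(7)] = −1/1209600 × (0.00000 − 0.00000) = 0.00000.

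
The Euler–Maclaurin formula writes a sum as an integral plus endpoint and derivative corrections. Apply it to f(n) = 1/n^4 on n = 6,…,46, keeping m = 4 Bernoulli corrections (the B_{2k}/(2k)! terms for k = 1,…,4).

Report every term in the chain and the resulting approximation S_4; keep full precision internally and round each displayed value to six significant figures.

S_4 ≈ 0.00196799

∫_6^46 1/x^4 dx evaluates to 0.00153979.
Endpoint term: (f(6) + f(46))/2 = (0.000771605 + 2.23341e-07)/2 = 0.000385914.
So far: 0.00192570.
k=1: B_{2}/(2)! × [f^{(1)}(46) − f^{(1)}(6)] = 1/12 × (-1.94210e-08 − (-0.000514403)) = 4.28653e-05.
Partial sum through k=1: 0.00196856.
k=2: B_{4}/(4)! × [f^{(3)}(46) − f^{(3)}(6)] = −1/720 × (-2.75345e-10 − (-0.000428669)) = -5.95374e-07.
Partial sum through k=2: 0.00196797.
k=3: B_{6}/(6)! × [f^{(5)}(46) − f^{(5)}(6)] = 1/30240 × (-7.28700e-12 − (-0.000666819)) = 2.20509e-08.
Partial sum through k=3: 0.00196799.
k=4: B_{8}/(8)! × [f^{(7)}(46) − f^{(7)}(6)] = −1/1209600 × (-3.09939e-13 − (-0.00166705)) = -1.37818e-09.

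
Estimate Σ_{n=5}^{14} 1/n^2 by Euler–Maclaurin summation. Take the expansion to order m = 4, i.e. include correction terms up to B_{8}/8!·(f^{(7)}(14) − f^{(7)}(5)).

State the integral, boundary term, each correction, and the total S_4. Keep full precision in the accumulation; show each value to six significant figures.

S_4 ≈ 0.152385

∫_5^14 1/x^2 dx evaluates to 0.128571.
Endpoint term: (f(5) + f(14))/2 = (0.0400000 + 0.00510204)/2 = 0.0225510.
Integral + boundary = 0.151122.
Order-1 term: 1/12 · (-0.000728863 − (-0.0160000)) = 0.00127259.
Partial sum through k=1: 0.152395.
Order-2 term: −1/720 · (-4.46243e-05 − (-0.00768000)) = -1.06047e-05.
Partial sum through k=2: 0.152384.
Order-3 term: 1/30240 · (-6.83024e-06 − (-0.00921600)) = 3.04536e-07.
Partial sum through k=3: 0.152385.
Order-4 term: −1/1209600 · (-1.95150e-06 − (-0.0206438)) = -1.70651e-08.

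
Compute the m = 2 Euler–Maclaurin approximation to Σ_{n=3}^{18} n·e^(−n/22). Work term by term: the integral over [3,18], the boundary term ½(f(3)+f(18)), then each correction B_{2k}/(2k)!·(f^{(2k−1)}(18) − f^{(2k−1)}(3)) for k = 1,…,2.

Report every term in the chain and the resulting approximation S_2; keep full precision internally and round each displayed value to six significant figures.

The integral term ∫_3^18 x·e^(−x/22) dx = 91.6037.
½[f(3) + f(18)] = ½[2.61758 + 7.94220] = 5.27989.
Integral + boundary = 96.8836.
Correction k=1: B_{2}/2! · (f^{(1)}(18) − f^{(1)}(3)) = 1/12 · (0.0802242 − 0.753545) = -0.0561100.
After k=1: 96.8275.
Correction k=2: B_{4}/4! · (f^{(3)}(18) − f^{(3)}(3)) = −1/720 · (0.00198903 − 0.00516239) = 4.40744e-06.

S_2 ≈ 96.8275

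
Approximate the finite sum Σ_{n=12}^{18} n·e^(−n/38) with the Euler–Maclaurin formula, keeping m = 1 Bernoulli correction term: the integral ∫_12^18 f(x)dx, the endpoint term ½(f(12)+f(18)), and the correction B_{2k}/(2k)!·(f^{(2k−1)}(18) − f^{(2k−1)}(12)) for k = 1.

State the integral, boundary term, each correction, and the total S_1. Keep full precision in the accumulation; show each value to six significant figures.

S_1 ≈ 70.3561

∫_12^18 x·e^(−x/38) dx evaluates to 60.3908.
Endpoint term: (f(12) + f(18))/2 = (8.75056 + 11.2087)/2 = 9.97961.
So far: 70.3704.
k=1: B_{2}/(2)! × [f^{(1)}(18) − f^{(1)}(12)] = 1/12 × (0.327739 − 0.498935) = -0.0142664.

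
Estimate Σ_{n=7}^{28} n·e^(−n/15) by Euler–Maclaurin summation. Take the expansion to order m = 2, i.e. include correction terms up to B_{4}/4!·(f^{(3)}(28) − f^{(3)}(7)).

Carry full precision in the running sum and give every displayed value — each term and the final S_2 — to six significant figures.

S_2 ≈ 111.518

∫_7^28 x·e^(−x/15) dx evaluates to 107.198.
Endpoint term: (f(7) + f(28))/2 = (4.38962 + 4.32987)/2 = 4.35975.
So far: 111.557.
Order-1 term: 1/12 · (-0.134020 − 0.334448) = -0.0390389.
Partial sum through k=1: 111.518.
Order-2 term: −1/720 · (0.000778919 − 0.00706056) = 8.72450e-06.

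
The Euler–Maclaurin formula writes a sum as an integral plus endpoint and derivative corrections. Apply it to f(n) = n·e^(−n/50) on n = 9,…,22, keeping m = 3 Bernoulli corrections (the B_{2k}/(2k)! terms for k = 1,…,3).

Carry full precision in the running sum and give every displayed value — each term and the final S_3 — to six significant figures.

Integral: ∫_9^22 x·e^(−x/50) dx = 145.516.
Boundary: ½(f(9) + f(22)) = ½(7.51743 + 14.1688) = 10.8431.
Running total after boundary: 156.359.
Order-1 term: 1/12 · (0.360660 − 0.684922) = -0.0270218.
After k=1: 156.332.
Order-2 term: −1/720 · (0.000659493 − 0.000942185) = 3.92627e-07.
After k=2: 156.332.
Order-3 term: 1/30240 · (4.69889e-07 − 6.44160e-07) = -5.76294e-12.

S_3 ≈ 156.332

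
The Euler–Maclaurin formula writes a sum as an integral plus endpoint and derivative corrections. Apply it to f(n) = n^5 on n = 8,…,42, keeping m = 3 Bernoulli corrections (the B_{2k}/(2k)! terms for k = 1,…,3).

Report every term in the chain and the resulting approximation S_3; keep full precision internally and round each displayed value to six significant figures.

∫_8^42 x^5 dx evaluates to 9.14795e+08.
Boundary: ½(f(8) + f(42)) = ½(32768.0 + 1.30691e+08) = 6.53620e+07.
Running total after boundary: 9.80157e+08.
Correction k=1: B_{2}/2! · (f^{(1)}(42) − f^{(1)}(8)) = 1/12 · (1.55585e+07 − 20480.0) = 1.29483e+06.
After k=1: 9.81452e+08.
Correction k=2: B_{4}/4! · (f^{(3)}(42) − f^{(3)}(8)) = −1/720 · (105840 − 3840.00) = -141.667.
After k=2: 9.81452e+08.
Correction k=3: B_{6}/6! · (f^{(5)}(42) − f^{(5)}(8)) = 1/30240 · (120.000 − 120.000) = 0.00000.

S_3 ≈ 9.81452e+08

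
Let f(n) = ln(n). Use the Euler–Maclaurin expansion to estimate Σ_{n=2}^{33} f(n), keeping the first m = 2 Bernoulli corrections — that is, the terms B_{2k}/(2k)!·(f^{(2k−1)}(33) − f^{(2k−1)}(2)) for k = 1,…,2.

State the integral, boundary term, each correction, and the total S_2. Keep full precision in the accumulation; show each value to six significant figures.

The integral term ∫_2^33 ln(x) dx = 82.9985.
Boundary: ½(f(2) + f(33)) = ½(0.693147 + 3.49651) = 2.09483.
Integral + boundary = 85.0933.
Order-1 term: 1/12 · (0.0303030 − 0.500000) = -0.0391414.
Running total after k=1: 85.0541.
Order-2 term: −1/720 · (5.56529e-05 − 0.250000) = 0.000347145.

S_2 ≈ 85.0545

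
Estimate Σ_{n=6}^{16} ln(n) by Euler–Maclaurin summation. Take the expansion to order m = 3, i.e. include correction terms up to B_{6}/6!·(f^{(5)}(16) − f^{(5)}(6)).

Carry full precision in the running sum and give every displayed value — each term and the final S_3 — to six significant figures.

S_3 ≈ 25.8844

∫_6^16 ln(x) dx evaluates to 23.6109.
Boundary: ½(f(6) + f(16)) = ½(1.79176 + 2.77259) = 2.28217.
Running total after boundary: 25.8930.
Correction k=1: B_{2}/2! · (f^{(1)}(16) − f^{(1)}(6)) = 1/12 · (0.0625000 − 0.166667) = -0.00868056.
Partial sum through k=1: 25.8844.
Correction k=2: B_{4}/4! · (f^{(3)}(16) − f^{(3)}(6)) = −1/720 · (0.000488281 − 0.00925926) = 1.21819e-05.
Partial sum through k=2: 25.8844.
Correction k=3: B_{6}/6! · (f^{(5)}(16) − f^{(5)}(6)) = 1/30240 · (2.28882e-05 − 0.00308642) = -1.01307e-07.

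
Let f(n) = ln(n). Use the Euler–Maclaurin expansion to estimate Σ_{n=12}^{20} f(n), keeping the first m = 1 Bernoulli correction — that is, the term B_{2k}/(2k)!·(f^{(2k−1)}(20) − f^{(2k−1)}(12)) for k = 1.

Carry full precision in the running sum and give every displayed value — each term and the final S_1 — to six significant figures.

Integral: ∫_12^20 ln(x) dx = 22.0958.
Endpoint term: (f(12) + f(20))/2 = (2.48491 + 2.99573)/2 = 2.74032.
Running total after boundary: 24.8361.
k=1: B_{2}/(2)! × [f^{(1)}(20) − f^{(1)}(12)] = 1/12 × (0.0500000 − 0.0833333) = -0.00277778.

S_1 ≈ 24.8333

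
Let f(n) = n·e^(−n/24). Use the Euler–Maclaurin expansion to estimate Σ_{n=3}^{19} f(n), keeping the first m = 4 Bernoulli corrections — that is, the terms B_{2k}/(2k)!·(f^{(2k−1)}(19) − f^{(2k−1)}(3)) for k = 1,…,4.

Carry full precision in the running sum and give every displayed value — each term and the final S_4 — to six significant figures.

S_4 ≈ 109.842

The integral term ∫_3^19 x·e^(−x/24) dx = 104.270.
Boundary: ½(f(3) + f(19)) = ½(2.64749 + 8.60869) = 5.62809.
Integral + boundary = 109.898.
Order-1 term: 1/12 · (0.0943935 − 0.772185) = -0.0564826.
After k=1: 109.842.
Order-2 term: −1/720 · (0.00173710 − 0.00440482) = 3.70517e-06.
After k=2: 109.842.
Order-3 term: 1/30240 · (5.74710e-06 − 1.29671e-05) = -2.38757e-10.
After k=3: 109.842.
Order-4 term: −1/1209600 · (1.47194e-08 − 3.17482e-08) = 1.40780e-14.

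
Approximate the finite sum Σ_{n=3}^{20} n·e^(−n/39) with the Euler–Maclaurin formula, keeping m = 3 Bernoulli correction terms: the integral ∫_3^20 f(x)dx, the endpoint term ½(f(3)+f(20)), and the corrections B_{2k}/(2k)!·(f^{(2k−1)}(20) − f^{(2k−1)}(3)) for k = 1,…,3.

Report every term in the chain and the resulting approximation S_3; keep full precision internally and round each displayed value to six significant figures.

S_3 ≈ 146.206

∫_3^20 x·e^(−x/39) dx evaluates to 138.876.
Boundary: ½(f(3) + f(20)) = ½(2.77788 + 11.9761) = 7.37698.
Integral + boundary = 146.253.
k=1: B_{2}/(2)! × [f^{(1)}(20) − f^{(1)}(3)] = 1/12 × (0.291725 − 0.854733) = -0.0469173.
After k=1: 146.206.
k=2: B_{4}/(4)! × [f^{(3)}(20) − f^{(3)}(3)] = −1/720 × (0.000979181 − 0.00177952) = 1.11159e-06.
After k=2: 146.206.
k=3: B_{6}/(6)! × [f^{(5)}(20) − f^{(5)}(3)] = 1/30240 × (1.16145e-06 − 1.97047e-06) = -2.67535e-11.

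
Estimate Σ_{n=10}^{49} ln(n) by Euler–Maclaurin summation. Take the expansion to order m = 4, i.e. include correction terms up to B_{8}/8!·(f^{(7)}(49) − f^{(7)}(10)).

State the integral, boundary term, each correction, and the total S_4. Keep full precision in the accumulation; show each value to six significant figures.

S_4 ≈ 131.764

∫_10^49 ln(x) dx evaluates to 128.673.
Boundary: ½(f(10) + f(49)) = ½(2.30259 + 3.89182) = 3.09720.
So far: 131.771.
Order-1 term: 1/12 · (0.0204082 − 0.100000) = -0.00663265.
After k=1: 131.764.
Order-2 term: −1/720 · (1.69997e-05 − 0.00200000) = 2.75417e-06.
After k=2: 131.764.
Order-3 term: 1/30240 · (8.49632e-08 − 0.000240000) = -7.93370e-09.
After k=3: 131.764.
Order-4 term: −1/1209600 · (1.06160e-09 − 7.20000e-05) = 5.95229e-11.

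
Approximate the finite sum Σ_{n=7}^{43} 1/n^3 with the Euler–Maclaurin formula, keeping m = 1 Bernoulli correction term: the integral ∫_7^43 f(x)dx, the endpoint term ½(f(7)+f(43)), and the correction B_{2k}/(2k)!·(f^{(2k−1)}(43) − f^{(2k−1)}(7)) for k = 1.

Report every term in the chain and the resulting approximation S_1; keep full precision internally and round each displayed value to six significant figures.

∫_7^43 1/x^3 dx evaluates to 0.00993367.
Boundary: ½(f(7) + f(43)) = ½(0.00291545 + 1.25775e-05) = 0.00146401.
Integral + boundary = 0.0113977.
k=1: B_{2}/(2)! × [f^{(1)}(43) − f^{(1)}(7)] = 1/12 × (-8.77501e-07 − (-0.00124948)) = 0.000104050.

S_1 ≈ 0.0115017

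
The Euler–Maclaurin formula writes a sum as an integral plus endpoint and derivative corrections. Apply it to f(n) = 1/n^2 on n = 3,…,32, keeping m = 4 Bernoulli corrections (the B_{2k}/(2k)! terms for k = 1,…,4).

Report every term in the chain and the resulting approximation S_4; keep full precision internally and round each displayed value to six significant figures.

S_4 ≈ 0.364167

∫_3^32 1/x^2 dx evaluates to 0.302083.
Endpoint term: (f(3) + f(32))/2 = (0.111111 + 0.000976562)/2 = 0.0560438.
Integral + boundary = 0.358127.
k=1: B_{2}/(2)! × [f^{(1)}(32) − f^{(1)}(3)] = 1/12 × (-6.10352e-05 − (-0.0740741)) = 0.00616775.
After k=1: 0.364295.
k=2: B_{4}/(4)! × [f^{(3)}(32) − f^{(3)}(3)] = −1/720 × (-7.15256e-07 − (-0.0987654)) = -0.000137173.
After k=2: 0.364158.
k=3: B_{6}/(6)! × [f^{(5)}(32) − f^{(5)}(3)] = 1/30240 × (-2.09548e-08 − (-0.329218)) = 1.08868e-05.
After k=3: 0.364169.
k=4: B_{8}/(8)! × [f^{(7)}(32) − f^{(7)}(3)] = −1/1209600 × (-1.14596e-09 − (-2.04847)) = -1.69351e-06.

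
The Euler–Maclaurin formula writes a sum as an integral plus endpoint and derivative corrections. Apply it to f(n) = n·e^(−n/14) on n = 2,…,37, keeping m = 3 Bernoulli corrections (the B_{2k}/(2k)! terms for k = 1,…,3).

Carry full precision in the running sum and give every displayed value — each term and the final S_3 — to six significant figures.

The integral term ∫_2^37 x·e^(−x/14) dx = 143.374.
½[f(2) + f(37)] = ½[1.73376 + 2.63283] = 2.18329.
Running total after boundary: 145.557.
k=1: B_{2}/(2)! × [f^{(1)}(37) − f^{(1)}(2)] = 1/12 × (-0.116902 − 0.743038) = -0.0716617.
Partial sum through k=1: 145.486.
k=2: B_{4}/(4)! × [f^{(3)}(37) − f^{(3)}(2)] = −1/720 × (0.000129660 − 0.0126367) = 1.73709e-05.
Partial sum through k=2: 145.486.
k=3: B_{6}/(6)! × [f^{(5)}(37) − f^{(5)}(2)] = 1/30240 × (4.36612e-06 − 0.000109604) = -3.48009e-09.

S_3 ≈ 145.486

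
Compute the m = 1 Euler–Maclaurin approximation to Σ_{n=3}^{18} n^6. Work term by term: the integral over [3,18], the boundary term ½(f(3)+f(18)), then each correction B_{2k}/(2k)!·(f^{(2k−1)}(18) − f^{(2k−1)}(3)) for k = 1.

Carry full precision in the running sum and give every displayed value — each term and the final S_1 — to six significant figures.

∫_3^18 x^6 dx evaluates to 8.74597e+07.
Boundary: ½(f(3) + f(18)) = ½(729.000 + 3.40122e+07) = 1.70065e+07.
Running total after boundary: 1.04466e+08.
Order-1 term: 1/12 · (1.13374e+07 − 1458.00) = 944662.

S_1 ≈ 1.05411e+08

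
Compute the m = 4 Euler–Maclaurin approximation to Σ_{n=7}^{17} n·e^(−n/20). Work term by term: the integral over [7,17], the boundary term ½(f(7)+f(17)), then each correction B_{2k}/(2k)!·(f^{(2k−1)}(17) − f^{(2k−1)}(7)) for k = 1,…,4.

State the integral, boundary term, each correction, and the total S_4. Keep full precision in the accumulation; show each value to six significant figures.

S_4 ≈ 70.3111

The integral term ∫_7^17 x·e^(−x/20) dx = 64.2445.
½[f(7) + f(17)] = ½[4.93282 + 7.26605] = 6.09944.
Running total after boundary: 70.3440.
k=1: B_{2}/(2)! × [f^{(1)}(17) − f^{(1)}(7)] = 1/12 × (0.0641122 − 0.458047) = -0.0328279.
Running total after k=1: 70.3111.
k=2: B_{4}/(4)! × [f^{(3)}(17) − f^{(3)}(7)] = −1/720 × (0.00229736 − 0.00466856) = 3.29334e-06.
Running total after k=2: 70.3111.
k=3: B_{6}/(6)! × [f^{(5)}(17) − f^{(5)}(7)] = 1/30240 × (1.10861e-05 − 2.04800e-05) = -3.10646e-10.
Running total after k=3: 70.3111.
k=4: B_{8}/(8)! × [f^{(7)}(17) − f^{(7)}(7)] = −1/1209600 × (4.10719e-08 − 7.32215e-08) = 2.65787e-14.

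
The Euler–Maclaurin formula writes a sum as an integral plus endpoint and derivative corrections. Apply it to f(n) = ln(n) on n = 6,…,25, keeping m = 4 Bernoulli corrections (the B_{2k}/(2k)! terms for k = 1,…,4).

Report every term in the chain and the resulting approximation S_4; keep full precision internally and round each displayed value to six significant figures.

The integral term ∫_6^25 ln(x) dx = 50.7213.
½[f(6) + f(25)] = ½[1.79176 + 3.21888] = 2.50532.
Integral + boundary = 53.2267.
k=1: B_{2}/(2)! × [f^{(1)}(25) − f^{(1)}(6)] = 1/12 × (0.0400000 − 0.166667) = -0.0105556.
After k=1: 53.2161.
k=2: B_{4}/(4)! × [f^{(3)}(25) − f^{(3)}(6)] = −1/720 × (0.000128000 − 0.00925926) = 1.26823e-05.
After k=2: 53.2161.
k=3: B_{6}/(6)! × [f^{(5)}(25) − f^{(5)}(6)] = 1/30240 × (2.45760e-06 − 0.00308642) = -1.01983e-07.
After k=3: 53.2161.
k=4: B_{8}/(8)! × [f^{(7)}(25) − f^{(7)}(6)] = −1/1209600 × (1.17965e-07 − 0.00257202) = 2.12624e-09.

S_4 ≈ 53.2161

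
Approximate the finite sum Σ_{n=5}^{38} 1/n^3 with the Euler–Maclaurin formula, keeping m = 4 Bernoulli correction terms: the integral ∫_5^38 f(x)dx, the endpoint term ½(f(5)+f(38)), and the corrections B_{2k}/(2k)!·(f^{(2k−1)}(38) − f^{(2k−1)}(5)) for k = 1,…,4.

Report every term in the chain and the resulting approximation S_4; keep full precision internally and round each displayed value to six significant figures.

Integral: ∫_5^38 1/x^3 dx = 0.0196537.
Endpoint term: (f(5) + f(38))/2 = (0.00800000 + 1.82242e-05)/2 = 0.00400911.
So far: 0.0236629.
Correction k=1: B_{2}/2! · (f^{(1)}(38) − f^{(1)}(5)) = 1/12 · (-1.43876e-06 − (-0.00480000)) = 0.000399880.
After k=1: 0.0240627.
Correction k=2: B_{4}/4! · (f^{(3)}(38) − f^{(3)}(5)) = −1/720 · (-1.99274e-08 − (-0.00384000)) = -5.33331e-06.
After k=2: 0.0240574.
Correction k=3: B_{6}/6! · (f^{(5)}(38) − f^{(5)}(5)) = 1/30240 · (-5.79605e-10 − (-0.00645120)) = 2.13333e-07.
After k=3: 0.0240576.
Correction k=4: B_{8}/8! · (f^{(7)}(38) − f^{(7)}(5)) = −1/1209600 · (-2.88999e-11 − (-0.0185795)) = -1.53600e-08.

S_4 ≈ 0.0240576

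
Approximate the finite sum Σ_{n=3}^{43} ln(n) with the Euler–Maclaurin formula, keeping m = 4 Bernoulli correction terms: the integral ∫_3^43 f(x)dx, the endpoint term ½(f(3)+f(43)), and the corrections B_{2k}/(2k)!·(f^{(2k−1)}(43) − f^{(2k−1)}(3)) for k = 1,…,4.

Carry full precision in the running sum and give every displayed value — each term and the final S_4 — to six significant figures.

S_4 ≈ 120.840

The integral term ∫_3^43 ln(x) dx = 118.436.
½[f(3) + f(43)] = ½[1.09861 + 3.76120] = 2.42991.
So far: 120.866.
Correction k=1: B_{2}/2! · (f^{(1)}(43) − f^{(1)}(3)) = 1/12 · (0.0232558 − 0.333333) = -0.0258398.
Partial sum through k=1: 120.840.
Correction k=2: B_{4}/4! · (f^{(3)}(43) − f^{(3)}(3)) = −1/720 · (2.51550e-05 − 0.0740741) = 0.000102846.
Partial sum through k=2: 120.840.
Correction k=3: B_{6}/6! · (f^{(5)}(43) − f^{(5)}(3)) = 1/30240 · (1.63256e-07 − 0.0987654) = -3.26605e-06.
Partial sum through k=3: 120.840.
Correction k=4: B_{8}/8! · (f^{(7)}(43) − f^{(7)}(3)) = −1/1209600 · (2.64883e-09 − 0.329218) = 2.72171e-07.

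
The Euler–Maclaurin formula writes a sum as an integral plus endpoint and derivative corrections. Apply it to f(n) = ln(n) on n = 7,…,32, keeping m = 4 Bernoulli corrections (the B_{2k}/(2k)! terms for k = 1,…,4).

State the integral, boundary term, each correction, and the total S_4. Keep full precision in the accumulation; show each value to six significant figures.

The integral term ∫_7^32 ln(x) dx = 72.2822.
Endpoint term: (f(7) + f(32))/2 = (1.94591 + 3.46574)/2 = 2.70582.
Integral + boundary = 74.9880.
Correction k=1: B_{2}/2! · (f^{(1)}(32) − f^{(1)}(7)) = 1/12 · (0.0312500 − 0.142857) = -0.00930060.
Partial sum through k=1: 74.9787.
Correction k=2: B_{4}/4! · (f^{(3)}(32) − f^{(3)}(7)) = −1/720 · (6.10352e-05 − 0.00583090) = 8.01371e-06.
Partial sum through k=2: 74.9787.
Correction k=3: B_{6}/6! · (f^{(5)}(32) − f^{(5)}(7)) = 1/30240 · (7.15256e-07 − 0.00142798) = -4.71978e-08.
Partial sum through k=3: 74.9787.
Correction k=4: B_{8}/8! · (f^{(7)}(32) − f^{(7)}(7)) = −1/1209600 · (2.09548e-08 − 0.000874271) = 7.22760e-10.

S_4 ≈ 74.9787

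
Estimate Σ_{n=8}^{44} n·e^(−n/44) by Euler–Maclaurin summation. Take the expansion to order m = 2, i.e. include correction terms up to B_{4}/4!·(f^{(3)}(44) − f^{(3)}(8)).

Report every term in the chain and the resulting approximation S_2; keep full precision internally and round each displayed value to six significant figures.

S_2 ≈ 494.569

Integral: ∫_8^44 x·e^(−x/44) dx = 483.197.
Boundary: ½(f(8) + f(44)) = ½(6.67002 + 16.1867) = 11.4284.
Integral + boundary = 494.626.
Correction k=1: B_{2}/2! · (f^{(1)}(44) − f^{(1)}(8)) = 1/12 · (0.00000 − 0.682161) = -0.0568468.
Partial sum through k=1: 494.569.
Correction k=2: B_{4}/4! · (f^{(3)}(44) − f^{(3)}(8)) = −1/720 · (0.000380041 − 0.00121367) = 1.15782e-06.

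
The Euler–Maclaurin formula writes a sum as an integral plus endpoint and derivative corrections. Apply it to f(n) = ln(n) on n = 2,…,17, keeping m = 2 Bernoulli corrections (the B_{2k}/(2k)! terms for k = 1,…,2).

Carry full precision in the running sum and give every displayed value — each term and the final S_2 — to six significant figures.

S_2 ≈ 33.5051

Integral: ∫_2^17 ln(x) dx = 31.7783.
Boundary: ½(f(2) + f(17)) = ½(0.693147 + 2.83321) = 1.76318.
Running total after boundary: 33.5415.
k=1: B_{2}/(2)! × [f^{(1)}(17) − f^{(1)}(2)] = 1/12 × (0.0588235 − 0.500000) = -0.0367647.
Partial sum through k=1: 33.5047.
k=2: B_{4}/(4)! × [f^{(3)}(17) − f^{(3)}(2)] = −1/720 × (0.000407083 − 0.250000) = 0.000346657.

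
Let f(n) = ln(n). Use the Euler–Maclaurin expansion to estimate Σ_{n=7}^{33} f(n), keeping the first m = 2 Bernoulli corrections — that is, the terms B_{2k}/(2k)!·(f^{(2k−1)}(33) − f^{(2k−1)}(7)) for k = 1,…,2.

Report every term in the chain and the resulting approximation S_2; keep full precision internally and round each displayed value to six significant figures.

S_2 ≈ 78.4752

The integral term ∫_7^33 ln(x) dx = 75.7634.
Boundary: ½(f(7) + f(33)) = ½(1.94591 + 3.49651) = 2.72121.
Integral + boundary = 78.4846.
k=1: B_{2}/(2)! × [f^{(1)}(33) − f^{(1)}(7)] = 1/12 × (0.0303030 − 0.142857) = -0.00937951.
Running total after k=1: 78.4752.
k=2: B_{4}/(4)! × [f^{(3)}(33) − f^{(3)}(7)] = −1/720 × (5.56529e-05 − 0.00583090) = 8.02118e-06.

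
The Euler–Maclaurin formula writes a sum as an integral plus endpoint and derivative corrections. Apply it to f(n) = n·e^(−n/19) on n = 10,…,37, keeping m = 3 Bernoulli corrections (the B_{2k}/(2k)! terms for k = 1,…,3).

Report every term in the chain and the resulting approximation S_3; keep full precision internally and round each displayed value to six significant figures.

Integral: ∫_10^37 x·e^(−x/19) dx = 173.740.
Endpoint term: (f(10) + f(37))/2 = (5.90778 + 5.27801)/2 = 5.59289.
So far: 179.333.
k=1: B_{2}/(2)! × [f^{(1)}(37) − f^{(1)}(10)] = 1/12 × (-0.135141 − 0.279842) = -0.0345819.
Running total after k=1: 179.298.
k=2: B_{4}/(4)! × [f^{(3)}(37) − f^{(3)}(10)] = −1/720 × (0.000415947 − 0.00404819) = 5.04478e-06.
Running total after k=2: 179.298.
k=3: B_{6}/(6)! × [f^{(5)}(37) − f^{(5)}(10)] = 1/30240 × (3.34140e-06 − 2.02803e-05) = -5.60150e-10.

S_3 ≈ 179.298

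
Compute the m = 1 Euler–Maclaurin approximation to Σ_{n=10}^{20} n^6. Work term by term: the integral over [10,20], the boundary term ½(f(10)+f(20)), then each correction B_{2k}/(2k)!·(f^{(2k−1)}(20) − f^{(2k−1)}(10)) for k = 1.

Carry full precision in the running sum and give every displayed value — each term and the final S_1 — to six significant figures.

S_1 ≈ 2.15479e+08

Integral: ∫_10^20 x^6 dx = 1.81429e+08.
Boundary: ½(f(10) + f(20)) = ½(1.00000e+06 + 6.40000e+07) = 3.25000e+07.
So far: 2.13929e+08.
Order-1 term: 1/12 · (1.92000e+07 − 600000) = 1.55000e+06.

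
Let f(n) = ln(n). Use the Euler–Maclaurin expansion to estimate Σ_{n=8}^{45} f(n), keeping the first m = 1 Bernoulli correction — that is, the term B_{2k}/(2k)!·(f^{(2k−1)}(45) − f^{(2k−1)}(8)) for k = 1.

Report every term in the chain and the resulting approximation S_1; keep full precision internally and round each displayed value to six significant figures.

∫_8^45 ln(x) dx evaluates to 117.664.
Boundary: ½(f(8) + f(45)) = ½(2.07944 + 3.80666) = 2.94305.
Running total after boundary: 120.607.
Correction k=1: B_{2}/2! · (f^{(1)}(45) − f^{(1)}(8)) = 1/12 · (0.0222222 − 0.125000) = -0.00856481.

S_1 ≈ 120.599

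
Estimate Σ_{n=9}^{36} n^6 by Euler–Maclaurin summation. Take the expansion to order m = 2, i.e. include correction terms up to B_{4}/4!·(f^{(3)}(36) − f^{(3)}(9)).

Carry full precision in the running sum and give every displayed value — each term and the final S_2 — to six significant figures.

S_2 ≈ 1.23131e+10

Integral: ∫_9^36 x^6 dx = 1.11942e+10.
Endpoint term: (f(9) + f(36))/2 = (531441 + 2.17678e+09)/2 = 1.08866e+09.
Integral + boundary = 1.22829e+10.
Order-1 term: 1/12 · (3.62797e+08 − 354294) = 3.02036e+07.
Partial sum through k=1: 1.23131e+10.
Order-2 term: −1/720 · (5.59872e+06 − 87480.0) = -7654.50.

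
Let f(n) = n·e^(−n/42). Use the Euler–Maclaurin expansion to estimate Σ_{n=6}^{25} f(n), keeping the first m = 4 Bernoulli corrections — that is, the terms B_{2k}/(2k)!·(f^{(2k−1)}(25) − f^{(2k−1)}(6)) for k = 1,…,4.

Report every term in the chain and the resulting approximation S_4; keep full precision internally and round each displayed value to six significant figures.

S_4 ≈ 205.348

∫_6^25 x·e^(−x/42) dx evaluates to 195.898.
Endpoint term: (f(6) + f(25))/2 = (5.20127 + 13.7858)/2 = 9.49352.
Running total after boundary: 205.392.
Correction k=1: B_{2}/2! · (f^{(1)}(25) − f^{(1)}(6)) = 1/12 · (0.223198 − 0.743038) = -0.0433200.
Partial sum through k=1: 205.348.
Correction k=2: B_{4}/4! · (f^{(3)}(25) − f^{(3)}(6)) = −1/720 · (0.000751735 − 0.00140408) = 9.06032e-07.
Partial sum through k=2: 205.348.
Correction k=3: B_{6}/6! · (f^{(5)}(25) − f^{(5)}(6)) = 1/30240 · (7.80579e-07 − 1.35314e-06) = -1.89338e-11.
Partial sum through k=3: 205.348.
Correction k=4: B_{8}/8! · (f^{(7)}(25) − f^{(7)}(6)) = −1/1209600 · (6.43426e-10 − 1.08294e-09) = 3.63357e-16.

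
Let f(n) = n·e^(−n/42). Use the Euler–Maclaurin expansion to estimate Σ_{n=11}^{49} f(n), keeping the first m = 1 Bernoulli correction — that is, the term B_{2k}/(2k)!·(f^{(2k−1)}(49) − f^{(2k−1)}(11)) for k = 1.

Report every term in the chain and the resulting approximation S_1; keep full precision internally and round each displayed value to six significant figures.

The integral term ∫_11^49 x·e^(−x/42) dx = 522.912.
Endpoint term: (f(11) + f(49))/2 = (8.46543 + 15.2588)/2 = 11.8621.
Running total after boundary: 534.774.
Order-1 term: 1/12 · (-0.0519005 − 0.568027) = -0.0516606.

S_1 ≈ 534.722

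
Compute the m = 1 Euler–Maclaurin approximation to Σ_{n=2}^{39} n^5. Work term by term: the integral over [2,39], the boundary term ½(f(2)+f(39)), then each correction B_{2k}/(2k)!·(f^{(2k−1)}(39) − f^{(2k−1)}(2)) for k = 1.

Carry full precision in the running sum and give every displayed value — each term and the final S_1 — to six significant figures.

S_1 ≈ 6.32533e+08

Integral: ∫_2^39 x^5 dx = 5.86457e+08.
Boundary: ½(f(2) + f(39)) = ½(32.0000 + 9.02242e+07) = 4.51121e+07.
Integral + boundary = 6.31569e+08.
k=1: B_{2}/(2)! × [f^{(1)}(39) − f^{(1)}(2)] = 1/12 × (1.15672e+07 − 80.0000) = 963927.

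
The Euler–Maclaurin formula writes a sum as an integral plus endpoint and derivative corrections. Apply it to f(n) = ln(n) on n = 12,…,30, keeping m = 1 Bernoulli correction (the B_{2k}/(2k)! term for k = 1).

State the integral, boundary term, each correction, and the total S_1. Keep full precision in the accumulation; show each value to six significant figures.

S_1 ≈ 57.1559

The integral term ∫_12^30 ln(x) dx = 54.2170.
½[f(12) + f(30)] = ½[2.48491 + 3.40120] = 2.94305.
Integral + boundary = 57.1601.
Correction k=1: B_{2}/2! · (f^{(1)}(30) − f^{(1)}(12)) = 1/12 · (0.0333333 − 0.0833333) = -0.00416667.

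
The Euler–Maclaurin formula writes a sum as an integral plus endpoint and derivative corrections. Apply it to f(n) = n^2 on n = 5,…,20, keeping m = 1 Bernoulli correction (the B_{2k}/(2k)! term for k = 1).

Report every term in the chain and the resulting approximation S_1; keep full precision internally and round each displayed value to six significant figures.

The integral term ∫_5^20 x^2 dx = 2625.00.
½[f(5) + f(20)] = ½[25.0000 + 400.000] = 212.500.
Running total after boundary: 2837.50.
k=1: B_{2}/(2)! × [f^{(1)}(20) − f^{(1)}(5)] = 1/12 × (40.0000 − 10.0000) = 2.50000.

S_1 ≈ 2840.00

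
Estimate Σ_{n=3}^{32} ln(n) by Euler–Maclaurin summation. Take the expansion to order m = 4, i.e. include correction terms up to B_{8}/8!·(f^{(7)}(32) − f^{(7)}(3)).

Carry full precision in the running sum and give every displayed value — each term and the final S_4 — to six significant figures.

∫_3^32 ln(x) dx evaluates to 78.6077.
Endpoint term: (f(3) + f(32))/2 = (1.09861 + 3.46574)/2 = 2.28217.
So far: 80.8899.
Order-1 term: 1/12 · (0.0312500 − 0.333333) = -0.0251736.
After k=1: 80.8647.
Order-2 term: −1/720 · (6.10352e-05 − 0.0740741) = 0.000102796.
After k=2: 80.8648.
Order-3 term: 1/30240 · (7.15256e-07 − 0.0987654) = -3.26603e-06.
After k=3: 80.8648.
Order-4 term: −1/1209600 · (2.09548e-08 − 0.329218) = 2.72171e-07.

S_4 ≈ 80.8648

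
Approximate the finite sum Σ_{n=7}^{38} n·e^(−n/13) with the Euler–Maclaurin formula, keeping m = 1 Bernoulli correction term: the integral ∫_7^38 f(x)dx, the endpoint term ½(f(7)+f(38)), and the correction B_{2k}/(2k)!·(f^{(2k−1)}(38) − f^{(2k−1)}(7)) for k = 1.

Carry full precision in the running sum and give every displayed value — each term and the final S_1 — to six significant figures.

Integral: ∫_7^38 x·e^(−x/13) dx = 116.100.
½[f(7) + f(38)] = ½[4.08552 + 2.04318] = 3.06435.
So far: 119.164.
Order-1 term: 1/12 · (-0.103400 − 0.269375) = -0.0310646.

S_1 ≈ 119.133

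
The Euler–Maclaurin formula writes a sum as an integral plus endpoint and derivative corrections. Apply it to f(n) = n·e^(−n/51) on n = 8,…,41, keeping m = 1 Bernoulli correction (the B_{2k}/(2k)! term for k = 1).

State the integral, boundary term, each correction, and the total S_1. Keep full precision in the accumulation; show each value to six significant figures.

S_1 ≈ 484.699

The integral term ∫_8^41 x·e^(−x/51) dx = 472.157.
Boundary: ½(f(8) + f(41)) = ½(6.83857 + 18.3504) = 12.5945.
So far: 484.752.
k=1: B_{2}/(2)! × [f^{(1)}(41) − f^{(1)}(8)] = 1/12 × (0.0877589 − 0.720732) = -0.0527477.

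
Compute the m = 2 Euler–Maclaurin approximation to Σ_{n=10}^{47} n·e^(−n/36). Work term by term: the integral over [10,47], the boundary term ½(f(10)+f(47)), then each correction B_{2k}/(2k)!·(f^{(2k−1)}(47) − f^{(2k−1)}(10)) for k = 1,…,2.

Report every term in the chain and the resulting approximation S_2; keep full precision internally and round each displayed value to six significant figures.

S_2 ≈ 454.653

Integral: ∫_10^47 x·e^(−x/36) dx = 444.549.
½[f(10) + f(47)] = ½[7.57465 + 12.7380] = 10.1563.
Integral + boundary = 454.705.
k=1: B_{2}/(2)! × [f^{(1)}(47) − f^{(1)}(10)] = 1/12 × (-0.0828123 − 0.547058) = -0.0524892.
Running total after k=1: 454.653.
k=2: B_{4}/(4)! × [f^{(3)}(47) − f^{(3)}(10)] = −1/720 × (0.000354345 − 0.00159104) = 1.71763e-06.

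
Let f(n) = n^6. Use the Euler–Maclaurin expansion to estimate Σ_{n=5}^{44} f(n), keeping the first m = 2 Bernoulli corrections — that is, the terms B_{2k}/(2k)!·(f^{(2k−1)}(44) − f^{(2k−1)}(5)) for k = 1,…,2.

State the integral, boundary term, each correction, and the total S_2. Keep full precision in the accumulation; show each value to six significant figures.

S_2 ≈ 4.93217e+10

The integral term ∫_5^44 x^6 dx = 4.56111e+10.
½[f(5) + f(44)] = ½[15625.0 + 7.25631e+09] = 3.62816e+09.
Integral + boundary = 4.92393e+10.
Correction k=1: B_{2}/2! · (f^{(1)}(44) − f^{(1)}(5)) = 1/12 · (9.89497e+08 − 18750.0) = 8.24565e+07.
Running total after k=1: 4.93217e+10.
Correction k=2: B_{4}/4! · (f^{(3)}(44) − f^{(3)}(5)) = −1/720 · (1.02221e+07 − 15000.0) = -14176.5.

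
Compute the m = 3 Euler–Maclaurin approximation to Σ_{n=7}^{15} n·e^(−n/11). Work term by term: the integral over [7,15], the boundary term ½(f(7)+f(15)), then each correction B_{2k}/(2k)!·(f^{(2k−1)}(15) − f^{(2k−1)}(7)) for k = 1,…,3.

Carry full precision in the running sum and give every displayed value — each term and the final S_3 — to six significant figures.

Integral: ∫_7^15 x·e^(−x/11) dx = 31.6457.
Endpoint term: (f(7) + f(15))/2 = (3.70449 + 3.83594)/2 = 3.77022.
Running total after boundary: 35.4159.
k=1: B_{2}/(2)! × [f^{(1)}(15) − f^{(1)}(7)] = 1/12 × (-0.0929924 − 0.192441) = -0.0237861.
After k=1: 35.3921.
k=2: B_{4}/(4)! × [f^{(3)}(15) − f^{(3)}(7)] = −1/720 × (0.00345840 − 0.0103378) = 9.55466e-06.
After k=2: 35.3921.
k=3: B_{6}/(6)! × [f^{(5)}(15) − f^{(5)}(7)] = 1/30240 × (6.35151e-05 − 0.000157728) = -3.11550e-09.

S_3 ≈ 35.3921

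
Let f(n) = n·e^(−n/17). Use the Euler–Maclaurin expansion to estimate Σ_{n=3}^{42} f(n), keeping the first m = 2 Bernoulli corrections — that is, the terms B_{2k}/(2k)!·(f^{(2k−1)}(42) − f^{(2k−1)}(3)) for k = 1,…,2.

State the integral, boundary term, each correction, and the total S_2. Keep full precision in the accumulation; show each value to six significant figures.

The integral term ∫_3^42 x·e^(−x/17) dx = 200.207.
Boundary: ½(f(3) + f(42)) = ½(2.51467 + 3.55047) = 3.03257.
Running total after boundary: 203.240.
Correction k=1: B_{2}/2! · (f^{(1)}(42) − f^{(1)}(3)) = 1/12 · (-0.124316 − 0.690302) = -0.0678848.
After k=1: 203.172.
Correction k=2: B_{4}/4! · (f^{(3)}(42) − f^{(3)}(3)) = −1/720 · (0.000154858 − 0.00818944) = 1.11591e-05.

S_2 ≈ 203.172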